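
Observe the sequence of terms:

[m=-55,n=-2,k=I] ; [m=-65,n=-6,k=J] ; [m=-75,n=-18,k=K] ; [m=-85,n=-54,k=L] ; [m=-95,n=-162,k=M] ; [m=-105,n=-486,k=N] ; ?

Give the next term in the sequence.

[m=-115,n=-1458,k=O]

M goes -55, -65, -75, -85, -95, -105 → -115 (−10 each step).
N goes -2, -6, -18, -54, -162, -486 → -1458 (×3 each step).
K: letters move forward 1 place in the alphabet, so I, J, K, L, M, N → O.
So the next term is [m=-115,n=-1458,k=O].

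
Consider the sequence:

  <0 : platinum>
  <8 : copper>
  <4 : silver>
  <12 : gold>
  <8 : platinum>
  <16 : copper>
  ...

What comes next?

<12 : silver>

First coordinate — alternating steps +8, −4, +8, −4, …: 0, 8, 4, 12, 8, 16 → 12.
Metal: repeats platinum → copper → silver → gold, so platinum, copper, silver, gold, platinum, copper → silver.
So the next tuple is <12 : silver>.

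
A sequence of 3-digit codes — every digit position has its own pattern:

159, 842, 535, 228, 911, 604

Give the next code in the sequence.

First digit — −3 each step, mod 10: 1, 8, 5, 2, 9, 6 → 3.
Second digit: 5, 4, 3, 2, 1, 0 → 9 (−1 each step, mod 10).
Third digit: 9, 2, 5, 8, 1, 4 → 7 (+3 each step, mod 10).
Combining the parts gives 397.

397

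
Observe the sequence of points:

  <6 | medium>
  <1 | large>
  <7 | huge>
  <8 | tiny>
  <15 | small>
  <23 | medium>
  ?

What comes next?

<38 | large>

First value: each term is the sum of the two before it, so 6, 1, 7, 8, 15, 23 → 38.
Size — repeats medium → large → huge → tiny → small: medium, large, huge, tiny, small, medium → large.
Putting it together: <38 | large>.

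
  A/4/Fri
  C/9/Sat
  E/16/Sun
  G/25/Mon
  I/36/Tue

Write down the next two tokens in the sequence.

K/49/Wed, M/64/Thu

Letter: A, C, E, G, I → K → M (letters move forward 2 places in the alphabet).
Second component goes 4, 9, 16, 25, 36 → 49 → 64 (perfect squares: 2², 3², 4², …).
Day: runs through the weekdays Mon→Sun, so Fri, Sat, Sun, Mon, Tue → Wed → Thu.
Putting the parts together: K/49/Wed and then M/64/Thu.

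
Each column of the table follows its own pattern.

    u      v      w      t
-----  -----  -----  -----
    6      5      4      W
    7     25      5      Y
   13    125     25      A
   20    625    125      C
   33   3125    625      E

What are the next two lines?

Column u — each term is the sum of the two before it: 6, 7, 13, 20, 33 → 53 → 86.
Column v: ×5 each step; 5, 25, 125, 625, 3125 → 15625 → 78125.
For the column w, always the previous value of the column v: 4, 5, 25, 125, 625 → 3125 → 15625.
Column t goes W, Y, A, C, E → G → I (letters move forward 2 places in the alphabet, wrapping Z→A).
So the next two lines are 53  15625  3125  G and 86  78125  15625  I.

53  15625  3125  G; 86  78125  15625  I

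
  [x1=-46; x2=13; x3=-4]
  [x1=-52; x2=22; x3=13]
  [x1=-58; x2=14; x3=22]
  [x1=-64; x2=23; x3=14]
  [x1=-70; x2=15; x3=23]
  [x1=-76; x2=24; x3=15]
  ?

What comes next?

X1: −6 each step, so -46, -52, -58, -64, -70, -76 → -82.
X2: alternating steps +9, −8, +9, −8, …; 13, 22, 14, 23, 15, 24 → 16.
X3 goes -4, 13, 22, 14, 23, 15 → 24 (always the previous value of the x2).
Putting it together: [x1=-82; x2=16; x3=24].

[x1=-82; x2=16; x3=24]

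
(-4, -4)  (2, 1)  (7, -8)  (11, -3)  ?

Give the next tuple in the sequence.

First value: differences are 6, 5, 4, … (decreasing by 1 each time); -4, 2, 7, 11 → 14.
Second value: -4, 1, -8, -3 → -12 (alternating steps +5, −9, +5, −9, …).
Putting it together: (14, -12).

(14, -12)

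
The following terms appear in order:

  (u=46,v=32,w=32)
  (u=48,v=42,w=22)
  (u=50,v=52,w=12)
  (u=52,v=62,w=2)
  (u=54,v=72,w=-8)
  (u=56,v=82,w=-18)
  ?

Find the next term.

U — +2 each step: 46, 48, 50, 52, 54, 56 → 58.
V: +10 each step, so 32, 42, 52, 62, 72, 82 → 92.
W — together with the v always sums to 64: 32, 22, 12, 2, -8, -18 → -28.
Putting it together: (u=58,v=92,w=-28).

(u=58,v=92,w=-28)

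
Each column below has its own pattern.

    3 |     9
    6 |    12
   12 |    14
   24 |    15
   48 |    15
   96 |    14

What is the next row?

For the first component, ×2 each step: 3, 6, 12, 24, 48, 96 → 192.
Second component — differences are 3, 2, 1, … (decreasing by 1 each time): 9, 12, 14, 15, 15, 14 → 12.
Combining the parts gives 192  12.

192  12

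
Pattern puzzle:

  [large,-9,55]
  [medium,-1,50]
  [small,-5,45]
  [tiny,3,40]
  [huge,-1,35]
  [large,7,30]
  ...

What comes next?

For the size, repeats large → medium → small → tiny → huge: large, medium, small, tiny, huge, large → medium.
Second component: alternating steps +8, −4, +8, −4, …; -9, -1, -5, 3, -1, 7 → 3.
Third component goes 55, 50, 45, 40, 35, 30 → 25 (−5 each step).
Putting it together: [medium,3,25].

[medium,3,25]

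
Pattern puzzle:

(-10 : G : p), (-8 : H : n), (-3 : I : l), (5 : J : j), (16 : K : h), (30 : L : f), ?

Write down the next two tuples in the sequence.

(47 : M : d), (67 : N : b)

For the first coordinate, differences are 2, 5, 8, … (increasing by 3 each time): -10, -8, -3, 5, 16, 30 → 47 → 67.
First letter: letters move forward 1 place in the alphabet, so G, H, I, J, K, L → M → N.
Second letter — letters move back 2 places in the alphabet: p, n, l, j, h, f → d → b.
Putting the parts together: (47 : M : d) and then (67 : N : b).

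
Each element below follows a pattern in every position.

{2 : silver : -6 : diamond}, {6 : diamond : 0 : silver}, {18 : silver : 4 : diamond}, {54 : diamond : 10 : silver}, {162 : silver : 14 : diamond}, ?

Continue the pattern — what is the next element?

{486 : diamond : 20 : silver}

First component: 2, 6, 18, 54, 162 → 486 (×3 each step).
First rank: alternates silver ↔ diamond, so silver, diamond, silver, diamond, silver → diamond.
Third component: alternating steps +6, +4, +6, +4, …, so -6, 0, 4, 10, 14 → 20.
Second rank: alternates diamond ↔ silver, so diamond, silver, diamond, silver, diamond → silver.
Combining the parts gives {486 : diamond : 20 : silver}.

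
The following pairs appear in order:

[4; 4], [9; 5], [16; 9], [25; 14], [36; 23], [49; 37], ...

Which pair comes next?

First value: 4, 9, 16, 25, 36, 49 → 64 (perfect squares: 2², 3², 4², …).
Second value goes 4, 5, 9, 14, 23, 37 → 60 (each term is the sum of the two before it).
So the next pair is [64; 60].

[64; 60]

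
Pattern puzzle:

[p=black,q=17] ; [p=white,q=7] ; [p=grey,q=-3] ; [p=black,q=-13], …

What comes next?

P: repeats black → white → grey; black, white, grey, black → white.
For the q, −10 each step: 17, 7, -3, -13 → -23.
Putting it together: [p=white,q=-23].

[p=white,q=-23]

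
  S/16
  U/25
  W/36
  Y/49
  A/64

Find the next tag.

C/81

Letter: letters move forward 2 places in the alphabet, wrapping Z→A, so S, U, W, Y, A → C.
Second component: perfect squares: 4², 5², 6², …; 16, 25, 36, 49, 64 → 81.
So the next tag is C/81.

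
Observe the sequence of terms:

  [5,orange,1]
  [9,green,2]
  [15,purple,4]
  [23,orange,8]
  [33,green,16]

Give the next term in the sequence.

[45,purple,32]

For the first value, differences are 4, 6, 8, … (increasing by 2 each time): 5, 9, 15, 23, 33 → 45.
Colour: repeats orange → green → purple; orange, green, purple, orange, green → purple.
Third value: ×2 each step; 1, 2, 4, 8, 16 → 32.
So the next term is [45,purple,32].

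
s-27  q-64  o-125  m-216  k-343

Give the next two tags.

Letter: letters move back 2 places in the alphabet; s, q, o, m, k → i → g.
Second component goes 27, 64, 125, 216, 343 → 512 → 729 (perfect cubes: 3³, 4³, 5³, …).
So the next two tags are i-512 and g-729.

i-512, g-729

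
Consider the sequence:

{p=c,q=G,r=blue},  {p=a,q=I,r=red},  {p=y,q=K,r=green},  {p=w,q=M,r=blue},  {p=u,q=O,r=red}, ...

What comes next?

{p=s,q=Q,r=green}

P: letters move back 2 places in the alphabet, wrapping A→Z; c, a, y, w, u → s.
Q: G, I, K, M, O → Q (letters move forward 2 places in the alphabet).
For the r, repeats blue → red → green: blue, red, green, blue, red → green.
So the next term is {p=s,q=Q,r=green}.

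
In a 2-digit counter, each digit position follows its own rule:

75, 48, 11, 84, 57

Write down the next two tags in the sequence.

For the first digit, −3 each step, mod 10: 7, 4, 1, 8, 5 → 2 → 9.
Second digit: 5, 8, 1, 4, 7 → 0 → 3 (+3 each step, mod 10).
So the next two tags are 20 and 93.

20 then 93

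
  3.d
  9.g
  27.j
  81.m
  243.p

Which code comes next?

First component: ×3 each step, so 3, 9, 27, 81, 243 → 729.
Letter: letters move forward 3 places in the alphabet; d, g, j, m, p → s.
Combining the parts gives 729.s.

729.s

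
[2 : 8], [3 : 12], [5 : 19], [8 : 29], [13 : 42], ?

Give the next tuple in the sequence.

[21 : 58]

First part: each term is the sum of the two before it; 2, 3, 5, 8, 13 → 21.
Second part: differences are 4, 7, 10, … (increasing by 3 each time), so 8, 12, 19, 29, 42 → 58.
Combining the parts gives [21 : 58].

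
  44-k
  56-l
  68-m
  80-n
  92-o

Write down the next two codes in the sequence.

First component goes 44, 56, 68, 80, 92 → 104 → 116 (+12 each step).
Letter: letters move forward 1 place in the alphabet; k, l, m, n, o → p → q.
So the next two codes are 104-p and 116-q.

104-p, 116-q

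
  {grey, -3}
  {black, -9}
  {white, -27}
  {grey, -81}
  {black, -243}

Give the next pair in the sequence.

{white, -729}

For the shade, repeats grey → black → white: grey, black, white, grey, black → white.
Second slot: -3, -9, -27, -81, -243 → -729 (×3 each step).
Combining the parts gives {white, -729}.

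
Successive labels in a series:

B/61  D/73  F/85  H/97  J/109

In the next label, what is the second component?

For the letter, letters move forward 2 places in the alphabet: B, D, F, H, J → L.
For the second component, +12 each step: 61, 73, 85, 97, 109 → 121.

121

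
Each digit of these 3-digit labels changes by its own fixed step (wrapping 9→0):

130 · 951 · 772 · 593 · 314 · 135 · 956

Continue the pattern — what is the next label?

First digit — −2 each step, mod 10: 1, 9, 7, 5, 3, 1, 9 → 7.
Second digit: +2 each step, mod 10, so 3, 5, 7, 9, 1, 3, 5 → 7.
Third digit — +1 each step, mod 10: 0, 1, 2, 3, 4, 5, 6 → 7.
Combining the parts gives 777.

777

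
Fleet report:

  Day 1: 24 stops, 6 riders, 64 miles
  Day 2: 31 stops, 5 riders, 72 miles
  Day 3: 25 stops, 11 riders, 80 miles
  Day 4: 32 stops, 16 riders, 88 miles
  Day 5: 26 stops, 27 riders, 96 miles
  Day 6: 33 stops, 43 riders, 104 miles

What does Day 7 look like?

27 stops, 70 riders, 112 miles

Stops: alternating steps +7, −6, +7, −6, …, so 24, 31, 25, 32, 26, 33 → 27.
Riders — each term is the sum of the two before it: 6, 5, 11, 16, 27, 43 → 70.
Miles — +8 each step: 64, 72, 80, 88, 96, 104 → 112.
Combining the parts gives 27 stops, 70 riders, 112 miles.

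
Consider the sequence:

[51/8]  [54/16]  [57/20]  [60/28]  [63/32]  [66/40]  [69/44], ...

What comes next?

First value — +3 each step: 51, 54, 57, 60, 63, 66, 69 → 72.
Second value: alternating steps +8, +4, +8, +4, …, so 8, 16, 20, 28, 32, 40, 44 → 52.
Combining the parts gives [72/52].

[72/52]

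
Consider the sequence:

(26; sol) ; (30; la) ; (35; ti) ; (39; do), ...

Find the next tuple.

(44; re)

For the first coordinate, alternating steps +4, +5, +4, +5, …: 26, 30, 35, 39 → 44.
Note: runs through the solfège scale do→ti, so sol, la, ti, do → re.
So the next tuple is (44; re).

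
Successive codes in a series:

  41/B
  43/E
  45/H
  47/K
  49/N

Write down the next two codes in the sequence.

51/Q, 53/T

First component — +2 each step: 41, 43, 45, 47, 49 → 51 → 53.
Letter — letters move forward 3 places in the alphabet: B, E, H, K, N → Q → T.
Putting the parts together: 51/Q and then 53/T.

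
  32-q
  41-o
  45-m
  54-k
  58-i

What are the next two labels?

First component: 32, 41, 45, 54, 58 → 67 → 71 (alternating steps +9, +4, +9, +4, …).
Letter: letters move back 2 places in the alphabet, so q, o, m, k, i → g → e.
So the next two labels are 67-g and 71-e.

67-g, 71-e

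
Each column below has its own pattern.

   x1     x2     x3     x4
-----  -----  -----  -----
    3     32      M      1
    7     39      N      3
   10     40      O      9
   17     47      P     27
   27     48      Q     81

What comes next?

44  55  R  243

Column x1 goes 3, 7, 10, 17, 27 → 44 (each term is the sum of the two before it).
For the column x2, alternating steps +7, +1, +7, +1, …: 32, 39, 40, 47, 48 → 55.
Column x3 — letters move forward 1 place in the alphabet: M, N, O, P, Q → R.
Column x4: ×3 each step, so 1, 3, 9, 27, 81 → 243.
Putting it together: 44  55  R  243.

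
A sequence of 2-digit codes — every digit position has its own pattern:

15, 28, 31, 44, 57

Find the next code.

First digit: 1, 2, 3, 4, 5 → 6 (+1 each step, mod 10).
For the second digit, +3 each step, mod 10: 5, 8, 1, 4, 7 → 0.
So the next code is 60.

60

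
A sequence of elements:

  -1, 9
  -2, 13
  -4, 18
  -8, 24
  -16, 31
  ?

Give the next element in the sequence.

-32, 39

First part: ×2 each step, so -1, -2, -4, -8, -16 → -32.
Second part: differences are 4, 5, 6, … (increasing by 1 each time), so 9, 13, 18, 24, 31 → 39.
So the next element is -32, 39.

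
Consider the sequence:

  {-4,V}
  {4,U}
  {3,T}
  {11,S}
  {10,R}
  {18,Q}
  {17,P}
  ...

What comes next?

{25,O}

First entry goes -4, 4, 3, 11, 10, 18, 17 → 25 (alternating steps +8, −1, +8, −1, …).
Letter: letters move back 1 place in the alphabet, so V, U, T, S, R, Q, P → O.
Combining the parts gives {25,O}.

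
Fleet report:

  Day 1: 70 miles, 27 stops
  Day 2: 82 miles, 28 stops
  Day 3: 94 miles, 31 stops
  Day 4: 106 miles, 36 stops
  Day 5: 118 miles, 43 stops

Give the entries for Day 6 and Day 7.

130 miles, 52 stops; 142 miles, 63 stops

Miles — +12 each step: 70, 82, 94, 106, 118 → 130 → 142.
Stops — differences are 1, 3, 5, … (increasing by 2 each time): 27, 28, 31, 36, 43 → 52 → 63.
Putting the parts together: 130 miles, 52 stops and then 142 miles, 63 stops.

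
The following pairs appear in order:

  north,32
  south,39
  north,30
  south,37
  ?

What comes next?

north,28

Direction: alternates north ↔ south, so north, south, north, south → north.
Second value: alternating steps +7, −9, +7, −9, …; 32, 39, 30, 37 → 28.
Combining the parts gives north,28.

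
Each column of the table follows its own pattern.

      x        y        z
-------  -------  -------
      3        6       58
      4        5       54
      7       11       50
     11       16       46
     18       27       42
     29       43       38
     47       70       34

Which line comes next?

Column x: each term is the sum of the two before it, so 3, 4, 7, 11, 18, 29, 47 → 76.
Column y: 6, 5, 11, 16, 27, 43, 70 → 113 (each term is the sum of the two before it).
Column z: 58, 54, 50, 46, 42, 38, 34 → 30 (−4 each step).
Putting it together: 76  113  30.

76  113  30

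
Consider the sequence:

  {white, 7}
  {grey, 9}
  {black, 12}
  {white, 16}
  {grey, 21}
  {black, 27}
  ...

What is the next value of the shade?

Shade — repeats white → grey → black: white, grey, black, white, grey, black → white.

white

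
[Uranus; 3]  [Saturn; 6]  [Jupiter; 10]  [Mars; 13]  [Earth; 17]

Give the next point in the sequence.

[Venus; 20]

Planet: runs backward through the planets Mercury→Neptune; Uranus, Saturn, Jupiter, Mars, Earth → Venus.
Second entry: 3, 6, 10, 13, 17 → 20 (alternating steps +3, +4, +3, +4, …).
Combining the parts gives [Venus; 20].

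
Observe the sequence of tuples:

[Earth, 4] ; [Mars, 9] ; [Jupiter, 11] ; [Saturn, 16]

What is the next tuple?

[Uranus, 18]

Planet: runs through the planets Mercury→Neptune, so Earth, Mars, Jupiter, Saturn → Uranus.
Second entry: 4, 9, 11, 16 → 18 (alternating steps +5, +2, +5, +2, …).
So the next tuple is [Uranus, 18].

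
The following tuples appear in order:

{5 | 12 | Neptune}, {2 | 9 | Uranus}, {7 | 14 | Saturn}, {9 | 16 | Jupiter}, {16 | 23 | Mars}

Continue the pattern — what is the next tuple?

First part goes 5, 2, 7, 9, 16 → 25 (each term is the sum of the two before it).
Second part: always 7 more than the first part; 12, 9, 14, 16, 23 → 32.
Planet — runs backward through the planets Mercury→Neptune: Neptune, Uranus, Saturn, Jupiter, Mars → Earth.
Putting it together: {25 | 32 | Earth}.

{25 | 32 | Earth}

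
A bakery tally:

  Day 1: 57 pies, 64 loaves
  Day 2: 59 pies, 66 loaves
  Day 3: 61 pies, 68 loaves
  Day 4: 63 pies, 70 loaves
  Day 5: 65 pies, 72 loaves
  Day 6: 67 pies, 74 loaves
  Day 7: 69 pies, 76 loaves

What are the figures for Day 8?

71 pies, 78 loaves

Pies: +2 each step; 57, 59, 61, 63, 65, 67, 69 → 71.
Loaves: always 7 more than the pies, so 64, 66, 68, 70, 72, 74, 76 → 78.
Combining the parts gives 71 pies, 78 loaves.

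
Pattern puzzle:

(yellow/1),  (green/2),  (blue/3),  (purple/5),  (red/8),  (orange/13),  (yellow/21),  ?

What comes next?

Colour: repeats yellow → green → blue → purple → red → orange; yellow, green, blue, purple, red, orange, yellow → green.
Second coordinate goes 1, 2, 3, 5, 8, 13, 21 → 34 (each term is the sum of the two before it).
Putting it together: (green/34).

(green/34)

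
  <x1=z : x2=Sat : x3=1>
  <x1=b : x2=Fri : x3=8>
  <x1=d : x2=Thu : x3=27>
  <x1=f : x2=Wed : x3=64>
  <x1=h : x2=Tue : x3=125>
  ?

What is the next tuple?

<x1=j : x2=Mon : x3=216>

For the x1, letters move forward 2 places in the alphabet, wrapping Z→A: z, b, d, f, h → j.
X2: runs backward through the weekdays Mon→Sun; Sat, Fri, Thu, Wed, Tue → Mon.
X3 goes 1, 8, 27, 64, 125 → 216 (perfect cubes: 1³, 2³, 3³, …).
Combining the parts gives <x1=j : x2=Mon : x3=216>.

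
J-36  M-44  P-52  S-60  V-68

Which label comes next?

Y-76

Letter: letters move forward 3 places in the alphabet; J, M, P, S, V → Y.
Second component goes 36, 44, 52, 60, 68 → 76 (+8 each step).
Putting it together: Y-76.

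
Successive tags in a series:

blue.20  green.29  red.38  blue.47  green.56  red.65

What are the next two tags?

Colour — repeats blue → green → red: blue, green, red, blue, green, red → blue → green.
Second component — +9 each step: 20, 29, 38, 47, 56, 65 → 74 → 83.
Putting the parts together: blue.74 and then green.83.

blue.74 then green.83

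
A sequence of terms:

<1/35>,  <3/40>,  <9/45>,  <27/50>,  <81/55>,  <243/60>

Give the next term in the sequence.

<729/65>

First component: ×3 each step, so 1, 3, 9, 27, 81, 243 → 729.
Second component: +5 each step; 35, 40, 45, 50, 55, 60 → 65.
Putting it together: <729/65>.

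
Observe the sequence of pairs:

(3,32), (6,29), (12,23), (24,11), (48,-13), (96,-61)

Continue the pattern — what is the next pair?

First entry — ×2 each step: 3, 6, 12, 24, 48, 96 → 192.
Second entry — together with the first entry always sums to 35: 32, 29, 23, 11, -13, -61 → -157.
Combining the parts gives (192,-157).

(192,-157)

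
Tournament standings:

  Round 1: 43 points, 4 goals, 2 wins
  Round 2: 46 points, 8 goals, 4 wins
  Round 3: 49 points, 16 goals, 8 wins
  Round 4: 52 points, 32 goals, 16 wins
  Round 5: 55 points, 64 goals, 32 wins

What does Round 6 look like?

58 points, 128 goals, 64 wins

Points: +3 each step, so 43, 46, 49, 52, 55 → 58.
Goals goes 4, 8, 16, 32, 64 → 128 (×2 each step).
Wins — ×2 each step: 2, 4, 8, 16, 32 → 64.
Putting it together: 58 points, 128 goals, 64 wins.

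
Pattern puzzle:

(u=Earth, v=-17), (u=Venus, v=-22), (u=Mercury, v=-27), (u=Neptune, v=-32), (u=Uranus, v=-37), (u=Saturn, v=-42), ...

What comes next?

U: runs backward through the planets Mercury→Neptune, so Earth, Venus, Mercury, Neptune, Uranus, Saturn → Jupiter.
V: −5 each step, so -17, -22, -27, -32, -37, -42 → -47.
So the next tuple is (u=Jupiter, v=-47).

(u=Jupiter, v=-47)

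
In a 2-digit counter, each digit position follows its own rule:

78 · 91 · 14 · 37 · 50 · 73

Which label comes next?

96

First digit — +2 each step, mod 10: 7, 9, 1, 3, 5, 7 → 9.
Second digit: 8, 1, 4, 7, 0, 3 → 6 (+3 each step, mod 10).
Combining the parts gives 96.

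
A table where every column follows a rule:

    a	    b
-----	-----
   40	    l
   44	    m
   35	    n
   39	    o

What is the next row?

Column a: alternating steps +4, −9, +4, −9, …; 40, 44, 35, 39 → 30.
Column b — letters move forward 1 place in the alphabet: l, m, n, o → p.
Putting it together: 30  p.

30  p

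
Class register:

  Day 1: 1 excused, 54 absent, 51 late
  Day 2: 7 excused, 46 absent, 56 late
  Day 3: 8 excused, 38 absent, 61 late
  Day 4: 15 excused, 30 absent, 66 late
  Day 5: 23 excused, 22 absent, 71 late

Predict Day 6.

38 excused, 14 absent, 76 late

Excused goes 1, 7, 8, 15, 23 → 38 (each term is the sum of the two before it).
Absent goes 54, 46, 38, 30, 22 → 14 (−8 each step).
Late — +5 each step: 51, 56, 61, 66, 71 → 76.
Combining the parts gives 38 excused, 14 absent, 76 late.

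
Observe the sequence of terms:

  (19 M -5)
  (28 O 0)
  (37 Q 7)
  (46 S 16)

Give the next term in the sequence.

First entry: +9 each step, so 19, 28, 37, 46 → 55.
Letter: M, O, Q, S → U (letters move forward 2 places in the alphabet).
Third entry: differences are 5, 7, 9, … (increasing by 2 each time); -5, 0, 7, 16 → 27.
So the next term is (55 U 27).

(55 U 27)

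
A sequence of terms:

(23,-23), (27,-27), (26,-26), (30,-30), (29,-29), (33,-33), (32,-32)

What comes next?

First coordinate: alternating steps +4, −1, +4, −1, …, so 23, 27, 26, 30, 29, 33, 32 → 36.
Second coordinate goes -23, -27, -26, -30, -29, -33, -32 → -36 (always the negative of the first coordinate).
So the next term is (36,-36).

(36,-36)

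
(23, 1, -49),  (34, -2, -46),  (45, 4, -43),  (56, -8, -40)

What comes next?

(67, 16, -37)

First value: 23, 34, 45, 56 → 67 (+11 each step).
Second value: 1, -2, 4, -8 → 16 (×(-2) each step).
Third value goes -49, -46, -43, -40 → -37 (+3 each step).
Putting it together: (67, 16, -37).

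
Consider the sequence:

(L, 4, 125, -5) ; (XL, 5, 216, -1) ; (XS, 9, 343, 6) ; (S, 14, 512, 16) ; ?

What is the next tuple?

(M, 23, 729, 29)

For the size, runs through clothing sizes XS→XL: L, XL, XS, S → M.
Second value: each term is the sum of the two before it; 4, 5, 9, 14 → 23.
Third value: 125, 216, 343, 512 → 729 (perfect cubes: 5³, 6³, 7³, …).
Fourth value goes -5, -1, 6, 16 → 29 (differences are 4, 7, 10, … (increasing by 3 each time)).
Putting it together: (M, 23, 729, 29).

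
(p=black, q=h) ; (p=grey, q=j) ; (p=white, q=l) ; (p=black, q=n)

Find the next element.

(p=grey, q=p)

P: black, grey, white, black → grey (repeats black → grey → white).
Q goes h, j, l, n → p (letters move forward 2 places in the alphabet).
Combining the parts gives (p=grey, q=p).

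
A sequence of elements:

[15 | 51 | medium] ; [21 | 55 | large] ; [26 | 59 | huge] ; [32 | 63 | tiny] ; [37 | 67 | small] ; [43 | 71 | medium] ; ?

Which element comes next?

[48 | 75 | large]

For the first value, alternating steps +6, +5, +6, +5, …: 15, 21, 26, 32, 37, 43 → 48.
For the second value, +4 each step: 51, 55, 59, 63, 67, 71 → 75.
For the size, repeats medium → large → huge → tiny → small: medium, large, huge, tiny, small, medium → large.
Combining the parts gives [48 | 75 | large].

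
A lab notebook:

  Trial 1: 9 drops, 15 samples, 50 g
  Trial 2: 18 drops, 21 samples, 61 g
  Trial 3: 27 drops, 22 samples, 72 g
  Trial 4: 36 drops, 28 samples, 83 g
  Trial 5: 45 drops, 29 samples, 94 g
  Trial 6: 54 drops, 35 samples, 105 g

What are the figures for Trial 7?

63 drops, 36 samples, 116 g

Drops: 9, 18, 27, 36, 45, 54 → 63 (+9 each step).
Samples: 15, 21, 22, 28, 29, 35 → 36 (alternating steps +6, +1, +6, +1, …).
G: 50, 61, 72, 83, 94, 105 → 116 (+11 each step).
Putting it together: 63 drops, 36 samples, 116 g.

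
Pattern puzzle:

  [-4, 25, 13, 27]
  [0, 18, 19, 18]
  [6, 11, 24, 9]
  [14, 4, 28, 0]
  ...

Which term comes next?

[24, -3, 31, -9]

First slot goes -4, 0, 6, 14 → 24 (differences are 4, 6, 8, … (increasing by 2 each time)).
For the second slot, −7 each step: 25, 18, 11, 4 → -3.
Third slot: differences are 6, 5, 4, … (decreasing by 1 each time); 13, 19, 24, 28 → 31.
Fourth slot: −9 each step; 27, 18, 9, 0 → -9.
So the next term is [24, -3, 31, -9].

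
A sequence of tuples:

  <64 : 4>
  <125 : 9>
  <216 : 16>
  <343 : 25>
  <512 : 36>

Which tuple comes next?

<729 : 49>

First slot: perfect cubes: 4³, 5³, 6³, …; 64, 125, 216, 343, 512 → 729.
Second slot goes 4, 9, 16, 25, 36 → 49 (perfect squares: 2², 3², 4², …).
Putting it together: <729 : 49>.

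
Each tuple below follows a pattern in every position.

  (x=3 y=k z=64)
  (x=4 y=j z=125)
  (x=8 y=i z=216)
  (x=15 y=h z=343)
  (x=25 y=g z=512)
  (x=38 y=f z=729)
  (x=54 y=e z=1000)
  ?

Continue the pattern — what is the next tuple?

X: 3, 4, 8, 15, 25, 38, 54 → 73 (differences are 1, 4, 7, … (increasing by 3 each time)).
Y: k, j, i, h, g, f, e → d (letters move back 1 place in the alphabet).
For the z, perfect cubes: 4³, 5³, 6³, …: 64, 125, 216, 343, 512, 729, 1000 → 1331.
Putting it together: (x=73 y=d z=1331).

(x=73 y=d z=1331)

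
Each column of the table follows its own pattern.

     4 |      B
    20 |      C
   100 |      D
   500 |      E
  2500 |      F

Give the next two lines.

First component: ×5 each step; 4, 20, 100, 500, 2500 → 12500 → 62500.
Letter goes B, C, D, E, F → G → H (letters move forward 1 place in the alphabet).
So the next two lines are 12500  G and 62500  H.

12500  G; 62500  H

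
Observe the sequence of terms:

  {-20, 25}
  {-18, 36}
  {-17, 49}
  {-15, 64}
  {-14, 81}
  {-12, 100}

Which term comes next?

First part: -20, -18, -17, -15, -14, -12 → -11 (alternating steps +2, +1, +2, +1, …).
Second part goes 25, 36, 49, 64, 81, 100 → 121 (perfect squares: 5², 6², 7², …).
Putting it together: {-11, 121}.

{-11, 121}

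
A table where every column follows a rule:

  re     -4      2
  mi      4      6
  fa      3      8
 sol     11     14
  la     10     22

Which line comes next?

ti  18  36

Note: runs through the solfège scale do→ti, so re, mi, fa, sol, la → ti.
Second component — alternating steps +8, −1, +8, −1, …: -4, 4, 3, 11, 10 → 18.
Third component: each term is the sum of the two before it; 2, 6, 8, 14, 22 → 36.
So the next line is ti  18  36.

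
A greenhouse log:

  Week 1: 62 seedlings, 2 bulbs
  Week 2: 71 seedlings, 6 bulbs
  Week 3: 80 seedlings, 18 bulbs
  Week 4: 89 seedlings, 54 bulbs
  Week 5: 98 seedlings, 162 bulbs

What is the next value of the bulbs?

Bulbs — ×3 each step: 2, 6, 18, 54, 162 → 486.

486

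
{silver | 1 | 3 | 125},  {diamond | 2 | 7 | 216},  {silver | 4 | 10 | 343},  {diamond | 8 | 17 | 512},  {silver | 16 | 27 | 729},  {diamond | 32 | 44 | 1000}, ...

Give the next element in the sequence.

{silver | 64 | 71 | 1331}

Rank goes silver, diamond, silver, diamond, silver, diamond → silver (alternates silver ↔ diamond).
Second part goes 1, 2, 4, 8, 16, 32 → 64 (×2 each step).
Third part goes 3, 7, 10, 17, 27, 44 → 71 (each term is the sum of the two before it).
Fourth part: 125, 216, 343, 512, 729, 1000 → 1331 (perfect cubes: 5³, 6³, 7³, …).
So the next element is {silver | 64 | 71 | 1331}.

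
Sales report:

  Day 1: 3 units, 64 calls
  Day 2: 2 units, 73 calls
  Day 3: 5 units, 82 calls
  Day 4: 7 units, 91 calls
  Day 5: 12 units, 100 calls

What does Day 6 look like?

For the units, each term is the sum of the two before it: 3, 2, 5, 7, 12 → 19.
Calls goes 64, 73, 82, 91, 100 → 109 (+9 each step).
Putting it together: 19 units, 109 calls.

19 units, 109 calls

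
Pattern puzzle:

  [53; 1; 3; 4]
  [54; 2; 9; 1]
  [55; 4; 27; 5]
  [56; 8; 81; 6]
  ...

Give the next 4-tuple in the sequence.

[57; 16; 243; 11]

First slot: 53, 54, 55, 56 → 57 (+1 each step).
Second slot: ×2 each step; 1, 2, 4, 8 → 16.
Third slot goes 3, 9, 27, 81 → 243 (×3 each step).
Fourth slot: each term is the sum of the two before it, so 4, 1, 5, 6 → 11.
So the next 4-tuple is [57; 16; 243; 11].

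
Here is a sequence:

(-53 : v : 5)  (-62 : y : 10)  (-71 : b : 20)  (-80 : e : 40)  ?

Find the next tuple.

For the first value, −9 each step: -53, -62, -71, -80 → -89.
Letter goes v, y, b, e → h (letters move forward 3 places in the alphabet, wrapping Z→A).
Third value — ×2 each step: 5, 10, 20, 40 → 80.
Combining the parts gives (-89 : h : 80).

(-89 : h : 80)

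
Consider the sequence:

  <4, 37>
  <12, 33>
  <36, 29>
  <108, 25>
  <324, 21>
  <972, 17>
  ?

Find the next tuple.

<2916, 13>

First slot: ×3 each step, so 4, 12, 36, 108, 324, 972 → 2916.
Second slot goes 37, 33, 29, 25, 21, 17 → 13 (−4 each step).
So the next tuple is <2916, 13>.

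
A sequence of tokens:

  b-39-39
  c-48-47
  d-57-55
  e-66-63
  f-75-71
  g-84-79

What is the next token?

h-93-87

Letter goes b, c, d, e, f, g → h (letters move forward 1 place in the alphabet).
Second component: +9 each step; 39, 48, 57, 66, 75, 84 → 93.
Third component goes 39, 47, 55, 63, 71, 79 → 87 (+8 each step).
Combining the parts gives h-93-87.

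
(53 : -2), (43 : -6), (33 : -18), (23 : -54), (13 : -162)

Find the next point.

(3 : -486)

First coordinate: −10 each step, so 53, 43, 33, 23, 13 → 3.
Second coordinate goes -2, -6, -18, -54, -162 → -486 (×3 each step).
Combining the parts gives (3 : -486).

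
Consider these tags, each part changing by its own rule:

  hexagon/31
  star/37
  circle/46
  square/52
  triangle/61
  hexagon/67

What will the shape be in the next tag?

star

Shape: repeats hexagon → star → circle → square → triangle, so hexagon, star, circle, square, triangle, hexagon → star.
Second component: alternating steps +6, +9, +6, +9, …; 31, 37, 46, 52, 61, 67 → 76.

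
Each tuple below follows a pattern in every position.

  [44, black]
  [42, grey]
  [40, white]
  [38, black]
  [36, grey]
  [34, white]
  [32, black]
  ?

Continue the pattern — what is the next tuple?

First slot goes 44, 42, 40, 38, 36, 34, 32 → 30 (−2 each step).
Shade: repeats black → grey → white; black, grey, white, black, grey, white, black → grey.
Putting it together: [30, grey].

[30, grey]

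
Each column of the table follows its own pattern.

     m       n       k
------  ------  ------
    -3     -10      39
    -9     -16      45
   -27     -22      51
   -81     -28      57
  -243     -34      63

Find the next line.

Column m: ×3 each step; -3, -9, -27, -81, -243 → -729.
Column n: -10, -16, -22, -28, -34 → -40 (−6 each step).
Column k goes 39, 45, 51, 57, 63 → 69 (together with the column n always sums to 29).
So the next line is -729  -40  69.

-729  -40  69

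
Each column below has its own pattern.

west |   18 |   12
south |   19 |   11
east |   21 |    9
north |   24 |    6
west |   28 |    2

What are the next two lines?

south  33  -3; east  39  -9

Direction — repeats west → south → east → north: west, south, east, north, west → south → east.
Second component — differences are 1, 2, 3, … (increasing by 1 each time): 18, 19, 21, 24, 28 → 33 → 39.
Third component: together with the second component always sums to 30; 12, 11, 9, 6, 2 → -3 → -9.
Putting the parts together: south  33  -3 and then east  39  -9.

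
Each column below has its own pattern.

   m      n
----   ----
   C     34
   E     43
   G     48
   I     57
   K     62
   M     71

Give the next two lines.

O  76; Q  85

Column m: letters move forward 2 places in the alphabet, so C, E, G, I, K, M → O → Q.
For the column n, alternating steps +9, +5, +9, +5, …: 34, 43, 48, 57, 62, 71 → 76 → 85.
Putting the parts together: O  76 and then Q  85.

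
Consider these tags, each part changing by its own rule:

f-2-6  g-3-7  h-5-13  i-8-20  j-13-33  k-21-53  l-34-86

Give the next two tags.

m-55-139, n-89-225

Letter: letters move forward 1 place in the alphabet, so f, g, h, i, j, k, l → m → n.
Second component — each term is the sum of the two before it: 2, 3, 5, 8, 13, 21, 34 → 55 → 89.
Third component — each term is the sum of the two before it: 6, 7, 13, 20, 33, 53, 86 → 139 → 225.
So the next two tags are m-55-139 and n-89-225.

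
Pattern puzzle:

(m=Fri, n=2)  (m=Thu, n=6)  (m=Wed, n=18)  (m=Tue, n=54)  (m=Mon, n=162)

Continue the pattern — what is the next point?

M — runs backward through the weekdays Mon→Sun: Fri, Thu, Wed, Tue, Mon → Sun.
N: ×3 each step; 2, 6, 18, 54, 162 → 486.
Combining the parts gives (m=Sun, n=486).

(m=Sun, n=486)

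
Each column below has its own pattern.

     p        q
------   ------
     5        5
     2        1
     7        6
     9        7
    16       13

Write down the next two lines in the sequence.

25  20; 41  33

For the column p, each term is the sum of the two before it: 5, 2, 7, 9, 16 → 25 → 41.
Column q: each term is the sum of the two before it; 5, 1, 6, 7, 13 → 20 → 33.
Putting the parts together: 25  20 and then 41  33.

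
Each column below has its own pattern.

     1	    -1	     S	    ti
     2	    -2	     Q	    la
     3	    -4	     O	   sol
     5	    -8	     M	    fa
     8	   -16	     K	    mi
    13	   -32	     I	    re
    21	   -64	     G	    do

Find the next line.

First component: 1, 2, 3, 5, 8, 13, 21 → 34 (each term is the sum of the two before it).
Second component goes -1, -2, -4, -8, -16, -32, -64 → -128 (×2 each step).
Letter — letters move back 2 places in the alphabet: S, Q, O, M, K, I, G → E.
Note: ti, la, sol, fa, mi, re, do → ti (runs backward through the solfège scale do→ti).
So the next line is 34  -128  E  ti.

34  -128  E  ti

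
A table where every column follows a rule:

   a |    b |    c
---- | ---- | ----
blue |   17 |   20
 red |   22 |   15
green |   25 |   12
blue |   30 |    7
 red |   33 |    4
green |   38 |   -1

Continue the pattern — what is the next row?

For the column a, repeats blue → red → green: blue, red, green, blue, red, green → blue.
Column b: alternating steps +5, +3, +5, +3, …, so 17, 22, 25, 30, 33, 38 → 41.
Column c: 20, 15, 12, 7, 4, -1 → -4 (together with the column b always sums to 37).
Combining the parts gives blue  41  -4.

blue  41  -4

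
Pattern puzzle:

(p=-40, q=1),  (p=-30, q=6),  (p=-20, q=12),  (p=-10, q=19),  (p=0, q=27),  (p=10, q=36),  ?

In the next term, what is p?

20

P: -40, -30, -20, -10, 0, 10 → 20 (+10 each step).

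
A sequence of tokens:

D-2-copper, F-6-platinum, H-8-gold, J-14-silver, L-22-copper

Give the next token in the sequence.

N-36-platinum

Letter: letters move forward 2 places in the alphabet; D, F, H, J, L → N.
Second component goes 2, 6, 8, 14, 22 → 36 (each term is the sum of the two before it).
Metal: repeats copper → platinum → gold → silver; copper, platinum, gold, silver, copper → platinum.
Putting it together: N-36-platinum.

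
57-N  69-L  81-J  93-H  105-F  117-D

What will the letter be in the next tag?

For the letter, letters move back 2 places in the alphabet: N, L, J, H, F, D → B.

B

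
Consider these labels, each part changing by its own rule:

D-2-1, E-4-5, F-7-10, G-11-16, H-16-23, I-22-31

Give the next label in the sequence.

For the letter, letters move forward 1 place in the alphabet: D, E, F, G, H, I → J.
Second component: differences are 2, 3, 4, … (increasing by 1 each time); 2, 4, 7, 11, 16, 22 → 29.
For the third component, differences are 4, 5, 6, … (increasing by 1 each time): 1, 5, 10, 16, 23, 31 → 40.
Putting it together: J-29-40.

J-29-40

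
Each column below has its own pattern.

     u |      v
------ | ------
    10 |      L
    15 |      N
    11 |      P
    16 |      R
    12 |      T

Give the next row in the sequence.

17  V

Column u — alternating steps +5, −4, +5, −4, …: 10, 15, 11, 16, 12 → 17.
Column v: letters move forward 2 places in the alphabet; L, N, P, R, T → V.
Combining the parts gives 17  V.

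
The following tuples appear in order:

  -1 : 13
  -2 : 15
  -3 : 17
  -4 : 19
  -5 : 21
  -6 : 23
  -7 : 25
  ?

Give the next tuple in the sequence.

First slot: −1 each step, so -1, -2, -3, -4, -5, -6, -7 → -8.
Second slot: +2 each step; 13, 15, 17, 19, 21, 23, 25 → 27.
Combining the parts gives -8 : 27.

-8 : 27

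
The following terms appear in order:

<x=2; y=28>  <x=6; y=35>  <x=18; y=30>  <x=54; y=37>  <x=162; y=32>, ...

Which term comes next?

X: 2, 6, 18, 54, 162 → 486 (×3 each step).
Y: alternating steps +7, −5, +7, −5, …; 28, 35, 30, 37, 32 → 39.
Combining the parts gives <x=486; y=39>.

<x=486; y=39>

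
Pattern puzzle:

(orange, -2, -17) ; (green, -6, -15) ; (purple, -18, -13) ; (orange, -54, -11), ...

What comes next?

(green, -162, -9)

Colour — repeats orange → green → purple: orange, green, purple, orange → green.
Second coordinate: ×3 each step; -2, -6, -18, -54 → -162.
Third coordinate: +2 each step, so -17, -15, -13, -11 → -9.
Combining the parts gives (green, -162, -9).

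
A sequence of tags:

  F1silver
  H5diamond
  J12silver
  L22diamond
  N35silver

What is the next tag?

P51diamond

Letter goes F, H, J, L, N → P (letters move forward 2 places in the alphabet).
Second component: differences are 4, 7, 10, … (increasing by 3 each time), so 1, 5, 12, 22, 35 → 51.
Rank goes silver, diamond, silver, diamond, silver → diamond (alternates silver ↔ diamond).
Combining the parts gives P51diamond.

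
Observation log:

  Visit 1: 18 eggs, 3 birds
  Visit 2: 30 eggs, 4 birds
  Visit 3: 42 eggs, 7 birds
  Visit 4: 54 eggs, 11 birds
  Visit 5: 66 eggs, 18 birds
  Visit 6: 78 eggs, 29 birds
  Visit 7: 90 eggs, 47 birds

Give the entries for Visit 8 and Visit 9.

102 eggs, 76 birds; 114 eggs, 123 birds

Eggs: +12 each step; 18, 30, 42, 54, 66, 78, 90 → 102 → 114.
Birds: each term is the sum of the two before it; 3, 4, 7, 11, 18, 29, 47 → 76 → 123.
So the next two rows are 102 eggs, 76 birds and 114 eggs, 123 birds.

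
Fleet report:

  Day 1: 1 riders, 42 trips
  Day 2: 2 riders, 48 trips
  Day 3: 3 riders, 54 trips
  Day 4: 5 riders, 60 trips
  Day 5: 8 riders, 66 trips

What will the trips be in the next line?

72

Trips goes 42, 48, 54, 60, 66 → 72 (+6 each step).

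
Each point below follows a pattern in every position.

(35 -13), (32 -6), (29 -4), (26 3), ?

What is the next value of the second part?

First part: 35, 32, 29, 26 → 23 (−3 each step).
Second part: alternating steps +7, +2, +7, +2, …; -13, -6, -4, 3 → 5.

5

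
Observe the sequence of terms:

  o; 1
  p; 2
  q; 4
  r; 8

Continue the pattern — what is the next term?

s; 16

Letter goes o, p, q, r → s (letters move forward 1 place in the alphabet).
Second entry — ×2 each step: 1, 2, 4, 8 → 16.
Putting it together: s; 16.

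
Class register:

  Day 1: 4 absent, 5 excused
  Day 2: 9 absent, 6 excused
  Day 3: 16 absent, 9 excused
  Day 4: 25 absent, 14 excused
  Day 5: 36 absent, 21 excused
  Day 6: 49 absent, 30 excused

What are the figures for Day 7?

Absent goes 4, 9, 16, 25, 36, 49 → 64 (perfect squares: 2², 3², 4², …).
For the excused, differences are 1, 3, 5, … (increasing by 2 each time): 5, 6, 9, 14, 21, 30 → 41.
Putting it together: 64 absent, 41 excused.

64 absent, 41 excused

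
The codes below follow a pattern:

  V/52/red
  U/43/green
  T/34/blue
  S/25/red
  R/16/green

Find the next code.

Q/7/blue

Letter — letters move back 1 place in the alphabet: V, U, T, S, R → Q.
Second component — −9 each step: 52, 43, 34, 25, 16 → 7.
For the colour, repeats red → green → blue: red, green, blue, red, green → blue.
Putting it together: Q/7/blue.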